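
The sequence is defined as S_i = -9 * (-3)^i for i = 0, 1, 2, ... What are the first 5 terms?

This is a geometric sequence.
i=0: S_0 = -9 * (-3)^0 = -9
i=1: S_1 = -9 * (-3)^1 = 27
i=2: S_2 = -9 * (-3)^2 = -81
i=3: S_3 = -9 * (-3)^3 = 243
i=4: S_4 = -9 * (-3)^4 = -729
The first 5 terms are: [-9, 27, -81, 243, -729]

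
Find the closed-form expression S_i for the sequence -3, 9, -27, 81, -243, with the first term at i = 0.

Check ratios: 9 / -3 = -3.0
Common ratio r = -3.
First term a = -3.
Formula: S_i = -3 * (-3)^i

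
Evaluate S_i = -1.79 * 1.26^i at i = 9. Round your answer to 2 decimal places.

S_9 = -1.79 * 1.26^9 ≈ -1.79 * 8.0045 ≈ -14.33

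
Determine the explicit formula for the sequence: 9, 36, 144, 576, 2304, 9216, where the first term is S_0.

Check ratios: 36 / 9 = 4.0
Common ratio r = 4.
First term a = 9.
Formula: S_i = 9 * 4^i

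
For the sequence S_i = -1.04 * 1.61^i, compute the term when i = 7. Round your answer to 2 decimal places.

S_7 = -1.04 * 1.61^7 ≈ -1.04 * 28.0402 ≈ -29.16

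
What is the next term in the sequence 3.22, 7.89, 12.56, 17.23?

Differences: 7.89 - 3.22 = 4.67
This is an arithmetic sequence with common difference d = 4.67.
Next term = 17.23 + 4.67 = 21.9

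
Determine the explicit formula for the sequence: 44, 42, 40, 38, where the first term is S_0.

Check differences: 42 - 44 = -2
40 - 42 = -2
Common difference d = -2.
First term a = 44.
Formula: S_i = 44 - 2*i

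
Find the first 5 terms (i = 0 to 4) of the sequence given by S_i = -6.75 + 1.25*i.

This is an arithmetic sequence.
i=0: S_0 = -6.75 + 1.25*0 = -6.75
i=1: S_1 = -6.75 + 1.25*1 = -5.5
i=2: S_2 = -6.75 + 1.25*2 = -4.25
i=3: S_3 = -6.75 + 1.25*3 = -3.0
i=4: S_4 = -6.75 + 1.25*4 = -1.75
The first 5 terms are: [-6.75, -5.5, -4.25, -3.0, -1.75]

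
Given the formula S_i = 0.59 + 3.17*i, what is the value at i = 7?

S_7 = 0.59 + 3.17*7 = 0.59 + 22.19 = 22.78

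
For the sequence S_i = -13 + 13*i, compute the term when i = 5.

S_5 = -13 + 13*5 = -13 + 65 = 52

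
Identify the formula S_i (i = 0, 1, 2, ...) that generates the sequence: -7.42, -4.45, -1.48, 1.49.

Check differences: -4.45 - -7.42 = 2.97
-1.48 - -4.45 = 2.97
Common difference d = 2.97.
First term a = -7.42.
Formula: S_i = -7.42 + 2.97*i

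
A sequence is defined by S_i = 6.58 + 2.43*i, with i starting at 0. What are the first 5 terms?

This is an arithmetic sequence.
i=0: S_0 = 6.58 + 2.43*0 = 6.58
i=1: S_1 = 6.58 + 2.43*1 = 9.01
i=2: S_2 = 6.58 + 2.43*2 = 11.44
i=3: S_3 = 6.58 + 2.43*3 = 13.87
i=4: S_4 = 6.58 + 2.43*4 = 16.3
The first 5 terms are: [6.58, 9.01, 11.44, 13.87, 16.3]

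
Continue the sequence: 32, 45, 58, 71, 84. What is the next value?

Differences: 45 - 32 = 13
This is an arithmetic sequence with common difference d = 13.
Next term = 84 + 13 = 97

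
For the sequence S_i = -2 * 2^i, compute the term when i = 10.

S_10 = -2 * 2^10 = -2 * 1024 = -2048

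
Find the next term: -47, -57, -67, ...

Differences: -57 - -47 = -10
This is an arithmetic sequence with common difference d = -10.
Next term = -67 + -10 = -77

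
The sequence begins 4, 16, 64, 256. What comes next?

Ratios: 16 / 4 = 4.0
This is a geometric sequence with common ratio r = 4.
Next term = 256 * 4 = 1024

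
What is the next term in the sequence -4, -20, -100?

Ratios: -20 / -4 = 5.0
This is a geometric sequence with common ratio r = 5.
Next term = -100 * 5 = -500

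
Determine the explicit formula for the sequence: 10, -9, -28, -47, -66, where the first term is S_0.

Check differences: -9 - 10 = -19
-28 - -9 = -19
Common difference d = -19.
First term a = 10.
Formula: S_i = 10 - 19*i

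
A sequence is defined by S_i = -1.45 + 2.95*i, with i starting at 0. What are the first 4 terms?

This is an arithmetic sequence.
i=0: S_0 = -1.45 + 2.95*0 = -1.45
i=1: S_1 = -1.45 + 2.95*1 = 1.5
i=2: S_2 = -1.45 + 2.95*2 = 4.45
i=3: S_3 = -1.45 + 2.95*3 = 7.4
The first 4 terms are: [-1.45, 1.5, 4.45, 7.4]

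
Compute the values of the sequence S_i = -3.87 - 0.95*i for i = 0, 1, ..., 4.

This is an arithmetic sequence.
i=0: S_0 = -3.87 + -0.95*0 = -3.87
i=1: S_1 = -3.87 + -0.95*1 = -4.82
i=2: S_2 = -3.87 + -0.95*2 = -5.77
i=3: S_3 = -3.87 + -0.95*3 = -6.72
i=4: S_4 = -3.87 + -0.95*4 = -7.67
The first 5 terms are: [-3.87, -4.82, -5.77, -6.72, -7.67]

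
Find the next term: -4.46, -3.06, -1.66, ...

Differences: -3.06 - -4.46 = 1.4
This is an arithmetic sequence with common difference d = 1.4.
Next term = -1.66 + 1.4 = -0.26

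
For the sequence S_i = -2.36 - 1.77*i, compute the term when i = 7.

S_7 = -2.36 + -1.77*7 = -2.36 + -12.39 = -14.75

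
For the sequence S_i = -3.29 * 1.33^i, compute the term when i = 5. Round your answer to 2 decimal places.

S_5 = -3.29 * 1.33^5 ≈ -3.29 * 4.1616 ≈ -13.69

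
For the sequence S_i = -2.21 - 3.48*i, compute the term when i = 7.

S_7 = -2.21 + -3.48*7 = -2.21 + -24.36 = -26.57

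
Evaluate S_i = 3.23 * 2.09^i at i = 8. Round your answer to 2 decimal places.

S_8 = 3.23 * 2.09^8 ≈ 3.23 * 364.0578 ≈ 1175.91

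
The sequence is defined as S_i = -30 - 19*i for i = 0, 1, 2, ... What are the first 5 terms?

This is an arithmetic sequence.
i=0: S_0 = -30 + -19*0 = -30
i=1: S_1 = -30 + -19*1 = -49
i=2: S_2 = -30 + -19*2 = -68
i=3: S_3 = -30 + -19*3 = -87
i=4: S_4 = -30 + -19*4 = -106
The first 5 terms are: [-30, -49, -68, -87, -106]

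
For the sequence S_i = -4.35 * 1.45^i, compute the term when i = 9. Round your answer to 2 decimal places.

S_9 = -4.35 * 1.45^9 ≈ -4.35 * 28.3343 ≈ -123.25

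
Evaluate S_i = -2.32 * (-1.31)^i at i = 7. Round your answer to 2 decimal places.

S_7 = -2.32 * (-1.31)^7 ≈ -2.32 * -6.6206 ≈ 15.36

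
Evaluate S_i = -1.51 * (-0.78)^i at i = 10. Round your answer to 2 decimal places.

S_10 = -1.51 * (-0.78)^10 ≈ -1.51 * 0.0834 ≈ -0.13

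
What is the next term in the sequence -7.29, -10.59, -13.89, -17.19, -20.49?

Differences: -10.59 - -7.29 = -3.3
This is an arithmetic sequence with common difference d = -3.3.
Next term = -20.49 + -3.3 = -23.79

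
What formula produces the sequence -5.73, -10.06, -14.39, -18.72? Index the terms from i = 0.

Check differences: -10.06 - -5.73 = -4.33
-14.39 - -10.06 = -4.33
Common difference d = -4.33.
First term a = -5.73.
Formula: S_i = -5.73 - 4.33*i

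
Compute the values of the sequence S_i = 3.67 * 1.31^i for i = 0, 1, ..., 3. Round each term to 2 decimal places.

This is a geometric sequence.
i=0: S_0 = 3.67 * 1.31^0 = 3.67
i=1: S_1 = 3.67 * 1.31^1 ≈ 4.81
i=2: S_2 = 3.67 * 1.31^2 ≈ 6.3
i=3: S_3 = 3.67 * 1.31^3 ≈ 8.25
The first 4 terms are: [3.67, 4.81, 6.3, 8.25]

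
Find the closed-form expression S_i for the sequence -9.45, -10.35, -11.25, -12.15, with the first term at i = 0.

Check differences: -10.35 - -9.45 = -0.9
-11.25 - -10.35 = -0.9
Common difference d = -0.9.
First term a = -9.45.
Formula: S_i = -9.45 - 0.90*i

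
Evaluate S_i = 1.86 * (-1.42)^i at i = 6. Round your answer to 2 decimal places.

S_6 = 1.86 * (-1.42)^6 ≈ 1.86 * 8.1984 ≈ 15.25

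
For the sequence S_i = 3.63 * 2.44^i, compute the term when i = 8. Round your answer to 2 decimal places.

S_8 = 3.63 * 2.44^8 ≈ 3.63 * 1256.373 ≈ 4560.63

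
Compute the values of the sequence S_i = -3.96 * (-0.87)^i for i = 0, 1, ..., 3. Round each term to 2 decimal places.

This is a geometric sequence.
i=0: S_0 = -3.96 * (-0.87)^0 = -3.96
i=1: S_1 = -3.96 * (-0.87)^1 ≈ 3.45
i=2: S_2 = -3.96 * (-0.87)^2 ≈ -3.0
i=3: S_3 = -3.96 * (-0.87)^3 ≈ 2.61
The first 4 terms are: [-3.96, 3.45, -3.0, 2.61]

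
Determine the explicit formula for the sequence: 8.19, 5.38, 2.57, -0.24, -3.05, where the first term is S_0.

Check differences: 5.38 - 8.19 = -2.81
2.57 - 5.38 = -2.81
Common difference d = -2.81.
First term a = 8.19.
Formula: S_i = 8.19 - 2.81*i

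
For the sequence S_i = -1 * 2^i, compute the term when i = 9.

S_9 = -1 * 2^9 = -1 * 512 = -512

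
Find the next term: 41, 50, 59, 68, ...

Differences: 50 - 41 = 9
This is an arithmetic sequence with common difference d = 9.
Next term = 68 + 9 = 77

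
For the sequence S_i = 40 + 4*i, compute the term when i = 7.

S_7 = 40 + 4*7 = 40 + 28 = 68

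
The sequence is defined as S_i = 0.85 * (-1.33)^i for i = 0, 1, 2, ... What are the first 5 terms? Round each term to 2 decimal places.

This is a geometric sequence.
i=0: S_0 = 0.85 * (-1.33)^0 = 0.85
i=1: S_1 = 0.85 * (-1.33)^1 ≈ -1.13
i=2: S_2 = 0.85 * (-1.33)^2 ≈ 1.5
i=3: S_3 = 0.85 * (-1.33)^3 ≈ -2.0
i=4: S_4 = 0.85 * (-1.33)^4 ≈ 2.66
The first 5 terms are: [0.85, -1.13, 1.5, -2.0, 2.66]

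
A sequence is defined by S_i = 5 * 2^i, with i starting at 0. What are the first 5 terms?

This is a geometric sequence.
i=0: S_0 = 5 * 2^0 = 5
i=1: S_1 = 5 * 2^1 = 10
i=2: S_2 = 5 * 2^2 = 20
i=3: S_3 = 5 * 2^3 = 40
i=4: S_4 = 5 * 2^4 = 80
The first 5 terms are: [5, 10, 20, 40, 80]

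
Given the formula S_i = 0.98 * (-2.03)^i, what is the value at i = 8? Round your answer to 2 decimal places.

S_8 = 0.98 * (-2.03)^8 ≈ 0.98 * 288.3821 ≈ 282.61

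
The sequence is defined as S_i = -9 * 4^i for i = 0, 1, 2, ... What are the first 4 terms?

This is a geometric sequence.
i=0: S_0 = -9 * 4^0 = -9
i=1: S_1 = -9 * 4^1 = -36
i=2: S_2 = -9 * 4^2 = -144
i=3: S_3 = -9 * 4^3 = -576
The first 4 terms are: [-9, -36, -144, -576]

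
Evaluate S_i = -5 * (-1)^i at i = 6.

S_6 = -5 * (-1)^6 = -5 * 1 = -5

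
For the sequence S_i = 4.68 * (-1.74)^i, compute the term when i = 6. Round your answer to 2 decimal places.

S_6 = 4.68 * (-1.74)^6 ≈ 4.68 * 27.7521 ≈ 129.88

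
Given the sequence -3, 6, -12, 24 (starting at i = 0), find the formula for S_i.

Check ratios: 6 / -3 = -2.0
Common ratio r = -2.
First term a = -3.
Formula: S_i = -3 * (-2)^i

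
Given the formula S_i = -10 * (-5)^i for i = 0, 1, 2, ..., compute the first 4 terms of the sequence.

This is a geometric sequence.
i=0: S_0 = -10 * (-5)^0 = -10
i=1: S_1 = -10 * (-5)^1 = 50
i=2: S_2 = -10 * (-5)^2 = -250
i=3: S_3 = -10 * (-5)^3 = 1250
The first 4 terms are: [-10, 50, -250, 1250]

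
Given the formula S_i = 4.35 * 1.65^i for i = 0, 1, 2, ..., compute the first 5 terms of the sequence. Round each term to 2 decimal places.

This is a geometric sequence.
i=0: S_0 = 4.35 * 1.65^0 = 4.35
i=1: S_1 = 4.35 * 1.65^1 ≈ 7.18
i=2: S_2 = 4.35 * 1.65^2 ≈ 11.84
i=3: S_3 = 4.35 * 1.65^3 ≈ 19.54
i=4: S_4 = 4.35 * 1.65^4 ≈ 32.24
The first 5 terms are: [4.35, 7.18, 11.84, 19.54, 32.24]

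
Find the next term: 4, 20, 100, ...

Ratios: 20 / 4 = 5.0
This is a geometric sequence with common ratio r = 5.
Next term = 100 * 5 = 500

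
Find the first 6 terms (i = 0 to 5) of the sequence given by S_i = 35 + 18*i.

This is an arithmetic sequence.
i=0: S_0 = 35 + 18*0 = 35
i=1: S_1 = 35 + 18*1 = 53
i=2: S_2 = 35 + 18*2 = 71
i=3: S_3 = 35 + 18*3 = 89
i=4: S_4 = 35 + 18*4 = 107
i=5: S_5 = 35 + 18*5 = 125
The first 6 terms are: [35, 53, 71, 89, 107, 125]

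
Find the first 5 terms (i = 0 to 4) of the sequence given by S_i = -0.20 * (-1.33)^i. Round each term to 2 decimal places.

This is a geometric sequence.
i=0: S_0 = -0.2 * (-1.33)^0 = -0.2
i=1: S_1 = -0.2 * (-1.33)^1 ≈ 0.27
i=2: S_2 = -0.2 * (-1.33)^2 ≈ -0.35
i=3: S_3 = -0.2 * (-1.33)^3 ≈ 0.47
i=4: S_4 = -0.2 * (-1.33)^4 ≈ -0.63
The first 5 terms are: [-0.2, 0.27, -0.35, 0.47, -0.63]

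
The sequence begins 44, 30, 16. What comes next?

Differences: 30 - 44 = -14
This is an arithmetic sequence with common difference d = -14.
Next term = 16 + -14 = 2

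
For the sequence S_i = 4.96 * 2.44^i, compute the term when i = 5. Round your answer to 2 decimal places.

S_5 = 4.96 * 2.44^5 ≈ 4.96 * 86.4867 ≈ 428.97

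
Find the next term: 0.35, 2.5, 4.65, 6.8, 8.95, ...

Differences: 2.5 - 0.35 = 2.15
This is an arithmetic sequence with common difference d = 2.15.
Next term = 8.95 + 2.15 = 11.1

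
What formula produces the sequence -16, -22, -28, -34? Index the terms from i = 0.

Check differences: -22 - -16 = -6
-28 - -22 = -6
Common difference d = -6.
First term a = -16.
Formula: S_i = -16 - 6*i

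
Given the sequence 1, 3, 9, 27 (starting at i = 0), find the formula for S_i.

Check ratios: 3 / 1 = 3.0
Common ratio r = 3.
First term a = 1.
Formula: S_i = 1 * 3^i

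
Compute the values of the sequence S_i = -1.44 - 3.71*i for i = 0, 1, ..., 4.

This is an arithmetic sequence.
i=0: S_0 = -1.44 + -3.71*0 = -1.44
i=1: S_1 = -1.44 + -3.71*1 = -5.15
i=2: S_2 = -1.44 + -3.71*2 = -8.86
i=3: S_3 = -1.44 + -3.71*3 = -12.57
i=4: S_4 = -1.44 + -3.71*4 = -16.28
The first 5 terms are: [-1.44, -5.15, -8.86, -12.57, -16.28]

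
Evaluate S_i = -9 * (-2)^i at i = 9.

S_9 = -9 * (-2)^9 = -9 * -512 = 4608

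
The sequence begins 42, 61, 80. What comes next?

Differences: 61 - 42 = 19
This is an arithmetic sequence with common difference d = 19.
Next term = 80 + 19 = 99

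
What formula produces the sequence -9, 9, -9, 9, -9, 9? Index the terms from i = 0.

Check ratios: 9 / -9 = -1.0
Common ratio r = -1.
First term a = -9.
Formula: S_i = -9 * (-1)^i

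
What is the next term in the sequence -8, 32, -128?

Ratios: 32 / -8 = -4.0
This is a geometric sequence with common ratio r = -4.
Next term = -128 * -4 = 512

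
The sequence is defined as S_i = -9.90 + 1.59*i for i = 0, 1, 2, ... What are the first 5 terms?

This is an arithmetic sequence.
i=0: S_0 = -9.9 + 1.59*0 = -9.9
i=1: S_1 = -9.9 + 1.59*1 = -8.31
i=2: S_2 = -9.9 + 1.59*2 = -6.72
i=3: S_3 = -9.9 + 1.59*3 = -5.13
i=4: S_4 = -9.9 + 1.59*4 = -3.54
The first 5 terms are: [-9.9, -8.31, -6.72, -5.13, -3.54]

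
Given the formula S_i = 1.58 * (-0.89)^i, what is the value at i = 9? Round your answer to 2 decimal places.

S_9 = 1.58 * (-0.89)^9 ≈ 1.58 * -0.3504 ≈ -0.55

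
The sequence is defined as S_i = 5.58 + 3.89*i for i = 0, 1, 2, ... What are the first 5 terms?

This is an arithmetic sequence.
i=0: S_0 = 5.58 + 3.89*0 = 5.58
i=1: S_1 = 5.58 + 3.89*1 = 9.47
i=2: S_2 = 5.58 + 3.89*2 = 13.36
i=3: S_3 = 5.58 + 3.89*3 = 17.25
i=4: S_4 = 5.58 + 3.89*4 = 21.14
The first 5 terms are: [5.58, 9.47, 13.36, 17.25, 21.14]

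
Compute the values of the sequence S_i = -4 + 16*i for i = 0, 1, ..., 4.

This is an arithmetic sequence.
i=0: S_0 = -4 + 16*0 = -4
i=1: S_1 = -4 + 16*1 = 12
i=2: S_2 = -4 + 16*2 = 28
i=3: S_3 = -4 + 16*3 = 44
i=4: S_4 = -4 + 16*4 = 60
The first 5 terms are: [-4, 12, 28, 44, 60]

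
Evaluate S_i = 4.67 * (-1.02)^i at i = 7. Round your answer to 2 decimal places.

S_7 = 4.67 * (-1.02)^7 ≈ 4.67 * -1.1487 ≈ -5.36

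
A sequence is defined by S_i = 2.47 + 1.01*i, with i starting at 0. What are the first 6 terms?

This is an arithmetic sequence.
i=0: S_0 = 2.47 + 1.01*0 = 2.47
i=1: S_1 = 2.47 + 1.01*1 = 3.48
i=2: S_2 = 2.47 + 1.01*2 = 4.49
i=3: S_3 = 2.47 + 1.01*3 = 5.5
i=4: S_4 = 2.47 + 1.01*4 = 6.51
i=5: S_5 = 2.47 + 1.01*5 = 7.52
The first 6 terms are: [2.47, 3.48, 4.49, 5.5, 6.51, 7.52]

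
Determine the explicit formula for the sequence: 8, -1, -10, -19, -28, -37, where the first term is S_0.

Check differences: -1 - 8 = -9
-10 - -1 = -9
Common difference d = -9.
First term a = 8.
Formula: S_i = 8 - 9*i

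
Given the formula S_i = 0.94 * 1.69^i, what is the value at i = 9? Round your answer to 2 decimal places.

S_9 = 0.94 * 1.69^9 ≈ 0.94 * 112.4554 ≈ 105.71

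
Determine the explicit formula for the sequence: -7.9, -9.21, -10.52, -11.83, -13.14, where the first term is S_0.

Check differences: -9.21 - -7.9 = -1.31
-10.52 - -9.21 = -1.31
Common difference d = -1.31.
First term a = -7.9.
Formula: S_i = -7.90 - 1.31*i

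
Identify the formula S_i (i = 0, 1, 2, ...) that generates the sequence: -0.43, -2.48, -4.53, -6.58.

Check differences: -2.48 - -0.43 = -2.05
-4.53 - -2.48 = -2.05
Common difference d = -2.05.
First term a = -0.43.
Formula: S_i = -0.43 - 2.05*i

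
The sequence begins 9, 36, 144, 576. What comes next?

Ratios: 36 / 9 = 4.0
This is a geometric sequence with common ratio r = 4.
Next term = 576 * 4 = 2304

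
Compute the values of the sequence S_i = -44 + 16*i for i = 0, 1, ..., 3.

This is an arithmetic sequence.
i=0: S_0 = -44 + 16*0 = -44
i=1: S_1 = -44 + 16*1 = -28
i=2: S_2 = -44 + 16*2 = -12
i=3: S_3 = -44 + 16*3 = 4
The first 4 terms are: [-44, -28, -12, 4]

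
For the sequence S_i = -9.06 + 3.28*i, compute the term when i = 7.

S_7 = -9.06 + 3.28*7 = -9.06 + 22.96 = 13.9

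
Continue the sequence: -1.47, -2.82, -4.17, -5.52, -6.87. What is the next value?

Differences: -2.82 - -1.47 = -1.35
This is an arithmetic sequence with common difference d = -1.35.
Next term = -6.87 + -1.35 = -8.22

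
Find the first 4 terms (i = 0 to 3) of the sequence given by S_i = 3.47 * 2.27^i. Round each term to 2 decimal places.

This is a geometric sequence.
i=0: S_0 = 3.47 * 2.27^0 = 3.47
i=1: S_1 = 3.47 * 2.27^1 ≈ 7.88
i=2: S_2 = 3.47 * 2.27^2 ≈ 17.88
i=3: S_3 = 3.47 * 2.27^3 ≈ 40.59
The first 4 terms are: [3.47, 7.88, 17.88, 40.59]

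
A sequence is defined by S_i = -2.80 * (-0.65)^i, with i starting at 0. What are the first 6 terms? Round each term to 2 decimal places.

This is a geometric sequence.
i=0: S_0 = -2.8 * (-0.65)^0 = -2.8
i=1: S_1 = -2.8 * (-0.65)^1 = 1.82
i=2: S_2 = -2.8 * (-0.65)^2 ≈ -1.18
i=3: S_3 = -2.8 * (-0.65)^3 ≈ 0.77
i=4: S_4 = -2.8 * (-0.65)^4 ≈ -0.5
i=5: S_5 = -2.8 * (-0.65)^5 ≈ 0.32
The first 6 terms are: [-2.8, 1.82, -1.18, 0.77, -0.5, 0.32]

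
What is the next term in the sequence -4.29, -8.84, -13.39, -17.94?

Differences: -8.84 - -4.29 = -4.55
This is an arithmetic sequence with common difference d = -4.55.
Next term = -17.94 + -4.55 = -22.49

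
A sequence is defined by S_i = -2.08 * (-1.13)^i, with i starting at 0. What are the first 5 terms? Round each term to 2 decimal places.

This is a geometric sequence.
i=0: S_0 = -2.08 * (-1.13)^0 = -2.08
i=1: S_1 = -2.08 * (-1.13)^1 ≈ 2.35
i=2: S_2 = -2.08 * (-1.13)^2 ≈ -2.66
i=3: S_3 = -2.08 * (-1.13)^3 ≈ 3.0
i=4: S_4 = -2.08 * (-1.13)^4 ≈ -3.39
The first 5 terms are: [-2.08, 2.35, -2.66, 3.0, -3.39]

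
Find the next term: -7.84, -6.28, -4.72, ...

Differences: -6.28 - -7.84 = 1.56
This is an arithmetic sequence with common difference d = 1.56.
Next term = -4.72 + 1.56 = -3.16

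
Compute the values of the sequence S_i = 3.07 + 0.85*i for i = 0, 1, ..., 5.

This is an arithmetic sequence.
i=0: S_0 = 3.07 + 0.85*0 = 3.07
i=1: S_1 = 3.07 + 0.85*1 = 3.92
i=2: S_2 = 3.07 + 0.85*2 = 4.77
i=3: S_3 = 3.07 + 0.85*3 = 5.62
i=4: S_4 = 3.07 + 0.85*4 = 6.47
i=5: S_5 = 3.07 + 0.85*5 = 7.32
The first 6 terms are: [3.07, 3.92, 4.77, 5.62, 6.47, 7.32]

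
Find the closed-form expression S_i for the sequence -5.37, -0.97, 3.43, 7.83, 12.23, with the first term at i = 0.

Check differences: -0.97 - -5.37 = 4.4
3.43 - -0.97 = 4.4
Common difference d = 4.4.
First term a = -5.37.
Formula: S_i = -5.37 + 4.40*i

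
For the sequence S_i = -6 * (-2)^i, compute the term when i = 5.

S_5 = -6 * (-2)^5 = -6 * -32 = 192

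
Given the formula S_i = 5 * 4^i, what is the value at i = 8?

S_8 = 5 * 4^8 = 5 * 65536 = 327680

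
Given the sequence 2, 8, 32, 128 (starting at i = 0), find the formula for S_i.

Check ratios: 8 / 2 = 4.0
Common ratio r = 4.
First term a = 2.
Formula: S_i = 2 * 4^i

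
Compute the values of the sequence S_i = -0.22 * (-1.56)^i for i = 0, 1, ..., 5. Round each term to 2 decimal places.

This is a geometric sequence.
i=0: S_0 = -0.22 * (-1.56)^0 = -0.22
i=1: S_1 = -0.22 * (-1.56)^1 ≈ 0.34
i=2: S_2 = -0.22 * (-1.56)^2 ≈ -0.54
i=3: S_3 = -0.22 * (-1.56)^3 ≈ 0.84
i=4: S_4 = -0.22 * (-1.56)^4 ≈ -1.3
i=5: S_5 = -0.22 * (-1.56)^5 ≈ 2.03
The first 6 terms are: [-0.22, 0.34, -0.54, 0.84, -1.3, 2.03]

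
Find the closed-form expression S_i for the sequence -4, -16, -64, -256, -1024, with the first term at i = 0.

Check ratios: -16 / -4 = 4.0
Common ratio r = 4.
First term a = -4.
Formula: S_i = -4 * 4^i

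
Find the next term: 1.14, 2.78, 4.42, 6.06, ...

Differences: 2.78 - 1.14 = 1.64
This is an arithmetic sequence with common difference d = 1.64.
Next term = 6.06 + 1.64 = 7.7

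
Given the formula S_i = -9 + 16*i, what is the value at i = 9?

S_9 = -9 + 16*9 = -9 + 144 = 135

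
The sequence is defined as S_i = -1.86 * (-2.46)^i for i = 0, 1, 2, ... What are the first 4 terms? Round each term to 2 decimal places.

This is a geometric sequence.
i=0: S_0 = -1.86 * (-2.46)^0 = -1.86
i=1: S_1 = -1.86 * (-2.46)^1 ≈ 4.58
i=2: S_2 = -1.86 * (-2.46)^2 ≈ -11.26
i=3: S_3 = -1.86 * (-2.46)^3 ≈ 27.69
The first 4 terms are: [-1.86, 4.58, -11.26, 27.69]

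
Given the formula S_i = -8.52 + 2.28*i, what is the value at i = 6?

S_6 = -8.52 + 2.28*6 = -8.52 + 13.68 = 5.16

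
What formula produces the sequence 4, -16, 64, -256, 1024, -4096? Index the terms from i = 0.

Check ratios: -16 / 4 = -4.0
Common ratio r = -4.
First term a = 4.
Formula: S_i = 4 * (-4)^i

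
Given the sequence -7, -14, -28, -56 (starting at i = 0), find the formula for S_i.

Check ratios: -14 / -7 = 2.0
Common ratio r = 2.
First term a = -7.
Formula: S_i = -7 * 2^i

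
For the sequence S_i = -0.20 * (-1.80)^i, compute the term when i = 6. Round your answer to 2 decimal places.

S_6 = -0.2 * (-1.8)^6 ≈ -0.2 * 34.0122 ≈ -6.8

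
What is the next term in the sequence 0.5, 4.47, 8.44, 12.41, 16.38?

Differences: 4.47 - 0.5 = 3.97
This is an arithmetic sequence with common difference d = 3.97.
Next term = 16.38 + 3.97 = 20.35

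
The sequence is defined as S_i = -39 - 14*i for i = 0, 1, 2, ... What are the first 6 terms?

This is an arithmetic sequence.
i=0: S_0 = -39 + -14*0 = -39
i=1: S_1 = -39 + -14*1 = -53
i=2: S_2 = -39 + -14*2 = -67
i=3: S_3 = -39 + -14*3 = -81
i=4: S_4 = -39 + -14*4 = -95
i=5: S_5 = -39 + -14*5 = -109
The first 6 terms are: [-39, -53, -67, -81, -95, -109]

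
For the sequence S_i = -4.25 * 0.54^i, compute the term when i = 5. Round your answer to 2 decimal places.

S_5 = -4.25 * 0.54^5 ≈ -4.25 * 0.0459 ≈ -0.2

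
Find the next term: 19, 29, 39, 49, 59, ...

Differences: 29 - 19 = 10
This is an arithmetic sequence with common difference d = 10.
Next term = 59 + 10 = 69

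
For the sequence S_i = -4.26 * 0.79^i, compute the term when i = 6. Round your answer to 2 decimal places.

S_6 = -4.26 * 0.79^6 ≈ -4.26 * 0.2431 ≈ -1.04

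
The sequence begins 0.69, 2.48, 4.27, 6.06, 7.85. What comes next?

Differences: 2.48 - 0.69 = 1.79
This is an arithmetic sequence with common difference d = 1.79.
Next term = 7.85 + 1.79 = 9.64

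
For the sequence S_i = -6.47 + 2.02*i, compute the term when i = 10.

S_10 = -6.47 + 2.02*10 = -6.47 + 20.2 = 13.73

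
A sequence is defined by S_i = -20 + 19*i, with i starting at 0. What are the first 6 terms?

This is an arithmetic sequence.
i=0: S_0 = -20 + 19*0 = -20
i=1: S_1 = -20 + 19*1 = -1
i=2: S_2 = -20 + 19*2 = 18
i=3: S_3 = -20 + 19*3 = 37
i=4: S_4 = -20 + 19*4 = 56
i=5: S_5 = -20 + 19*5 = 75
The first 6 terms are: [-20, -1, 18, 37, 56, 75]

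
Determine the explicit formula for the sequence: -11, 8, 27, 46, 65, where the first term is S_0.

Check differences: 8 - -11 = 19
27 - 8 = 19
Common difference d = 19.
First term a = -11.
Formula: S_i = -11 + 19*i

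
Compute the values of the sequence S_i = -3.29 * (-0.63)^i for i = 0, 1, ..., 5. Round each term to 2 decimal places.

This is a geometric sequence.
i=0: S_0 = -3.29 * (-0.63)^0 = -3.29
i=1: S_1 = -3.29 * (-0.63)^1 ≈ 2.07
i=2: S_2 = -3.29 * (-0.63)^2 ≈ -1.31
i=3: S_3 = -3.29 * (-0.63)^3 ≈ 0.82
i=4: S_4 = -3.29 * (-0.63)^4 ≈ -0.52
i=5: S_5 = -3.29 * (-0.63)^5 ≈ 0.33
The first 6 terms are: [-3.29, 2.07, -1.31, 0.82, -0.52, 0.33]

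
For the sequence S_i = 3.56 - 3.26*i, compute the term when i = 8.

S_8 = 3.56 + -3.26*8 = 3.56 + -26.08 = -22.52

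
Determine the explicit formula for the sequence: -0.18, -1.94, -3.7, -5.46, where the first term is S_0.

Check differences: -1.94 - -0.18 = -1.76
-3.7 - -1.94 = -1.76
Common difference d = -1.76.
First term a = -0.18.
Formula: S_i = -0.18 - 1.76*i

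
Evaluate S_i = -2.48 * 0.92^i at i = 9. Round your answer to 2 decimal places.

S_9 = -2.48 * 0.92^9 ≈ -2.48 * 0.4722 ≈ -1.17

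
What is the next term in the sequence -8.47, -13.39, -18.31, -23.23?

Differences: -13.39 - -8.47 = -4.92
This is an arithmetic sequence with common difference d = -4.92.
Next term = -23.23 + -4.92 = -28.15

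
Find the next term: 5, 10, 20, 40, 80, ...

Ratios: 10 / 5 = 2.0
This is a geometric sequence with common ratio r = 2.
Next term = 80 * 2 = 160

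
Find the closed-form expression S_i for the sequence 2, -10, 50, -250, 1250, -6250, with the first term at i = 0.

Check ratios: -10 / 2 = -5.0
Common ratio r = -5.
First term a = 2.
Formula: S_i = 2 * (-5)^i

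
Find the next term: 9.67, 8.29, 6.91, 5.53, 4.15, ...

Differences: 8.29 - 9.67 = -1.38
This is an arithmetic sequence with common difference d = -1.38.
Next term = 4.15 + -1.38 = 2.77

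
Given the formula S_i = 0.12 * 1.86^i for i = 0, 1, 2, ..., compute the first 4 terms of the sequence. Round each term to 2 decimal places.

This is a geometric sequence.
i=0: S_0 = 0.12 * 1.86^0 = 0.12
i=1: S_1 = 0.12 * 1.86^1 ≈ 0.22
i=2: S_2 = 0.12 * 1.86^2 ≈ 0.42
i=3: S_3 = 0.12 * 1.86^3 ≈ 0.77
The first 4 terms are: [0.12, 0.22, 0.42, 0.77]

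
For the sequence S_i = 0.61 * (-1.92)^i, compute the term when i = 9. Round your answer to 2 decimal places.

S_9 = 0.61 * (-1.92)^9 ≈ 0.61 * -354.5774 ≈ -216.29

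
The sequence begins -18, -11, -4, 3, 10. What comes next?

Differences: -11 - -18 = 7
This is an arithmetic sequence with common difference d = 7.
Next term = 10 + 7 = 17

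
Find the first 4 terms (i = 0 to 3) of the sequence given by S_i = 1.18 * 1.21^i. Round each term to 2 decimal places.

This is a geometric sequence.
i=0: S_0 = 1.18 * 1.21^0 = 1.18
i=1: S_1 = 1.18 * 1.21^1 ≈ 1.43
i=2: S_2 = 1.18 * 1.21^2 ≈ 1.73
i=3: S_3 = 1.18 * 1.21^3 ≈ 2.09
The first 4 terms are: [1.18, 1.43, 1.73, 2.09]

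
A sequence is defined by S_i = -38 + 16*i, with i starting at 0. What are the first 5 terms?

This is an arithmetic sequence.
i=0: S_0 = -38 + 16*0 = -38
i=1: S_1 = -38 + 16*1 = -22
i=2: S_2 = -38 + 16*2 = -6
i=3: S_3 = -38 + 16*3 = 10
i=4: S_4 = -38 + 16*4 = 26
The first 5 terms are: [-38, -22, -6, 10, 26]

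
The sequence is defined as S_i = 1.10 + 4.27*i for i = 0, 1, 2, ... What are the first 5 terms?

This is an arithmetic sequence.
i=0: S_0 = 1.1 + 4.27*0 = 1.1
i=1: S_1 = 1.1 + 4.27*1 = 5.37
i=2: S_2 = 1.1 + 4.27*2 = 9.64
i=3: S_3 = 1.1 + 4.27*3 = 13.91
i=4: S_4 = 1.1 + 4.27*4 = 18.18
The first 5 terms are: [1.1, 5.37, 9.64, 13.91, 18.18]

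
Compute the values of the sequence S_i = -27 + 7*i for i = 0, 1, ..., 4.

This is an arithmetic sequence.
i=0: S_0 = -27 + 7*0 = -27
i=1: S_1 = -27 + 7*1 = -20
i=2: S_2 = -27 + 7*2 = -13
i=3: S_3 = -27 + 7*3 = -6
i=4: S_4 = -27 + 7*4 = 1
The first 5 terms are: [-27, -20, -13, -6, 1]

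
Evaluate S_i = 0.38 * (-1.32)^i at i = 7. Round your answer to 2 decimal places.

S_7 = 0.38 * (-1.32)^7 ≈ 0.38 * -6.9826 ≈ -2.65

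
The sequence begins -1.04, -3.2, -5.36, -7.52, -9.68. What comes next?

Differences: -3.2 - -1.04 = -2.16
This is an arithmetic sequence with common difference d = -2.16.
Next term = -9.68 + -2.16 = -11.84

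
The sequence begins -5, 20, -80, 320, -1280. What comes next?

Ratios: 20 / -5 = -4.0
This is a geometric sequence with common ratio r = -4.
Next term = -1280 * -4 = 5120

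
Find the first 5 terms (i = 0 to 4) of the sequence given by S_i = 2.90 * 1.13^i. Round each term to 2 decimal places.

This is a geometric sequence.
i=0: S_0 = 2.9 * 1.13^0 = 2.9
i=1: S_1 = 2.9 * 1.13^1 ≈ 3.28
i=2: S_2 = 2.9 * 1.13^2 ≈ 3.7
i=3: S_3 = 2.9 * 1.13^3 ≈ 4.18
i=4: S_4 = 2.9 * 1.13^4 ≈ 4.73
The first 5 terms are: [2.9, 3.28, 3.7, 4.18, 4.73]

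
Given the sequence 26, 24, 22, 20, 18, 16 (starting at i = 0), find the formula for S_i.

Check differences: 24 - 26 = -2
22 - 24 = -2
Common difference d = -2.
First term a = 26.
Formula: S_i = 26 - 2*i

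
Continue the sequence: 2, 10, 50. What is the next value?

Ratios: 10 / 2 = 5.0
This is a geometric sequence with common ratio r = 5.
Next term = 50 * 5 = 250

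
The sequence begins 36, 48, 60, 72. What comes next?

Differences: 48 - 36 = 12
This is an arithmetic sequence with common difference d = 12.
Next term = 72 + 12 = 84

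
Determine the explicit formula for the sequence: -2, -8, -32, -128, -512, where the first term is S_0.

Check ratios: -8 / -2 = 4.0
Common ratio r = 4.
First term a = -2.
Formula: S_i = -2 * 4^i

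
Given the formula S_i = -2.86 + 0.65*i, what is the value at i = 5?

S_5 = -2.86 + 0.65*5 = -2.86 + 3.25 = 0.39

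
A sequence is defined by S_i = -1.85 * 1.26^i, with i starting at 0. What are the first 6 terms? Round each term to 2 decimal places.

This is a geometric sequence.
i=0: S_0 = -1.85 * 1.26^0 = -1.85
i=1: S_1 = -1.85 * 1.26^1 ≈ -2.33
i=2: S_2 = -1.85 * 1.26^2 ≈ -2.94
i=3: S_3 = -1.85 * 1.26^3 ≈ -3.7
i=4: S_4 = -1.85 * 1.26^4 ≈ -4.66
i=5: S_5 = -1.85 * 1.26^5 ≈ -5.88
The first 6 terms are: [-1.85, -2.33, -2.94, -3.7, -4.66, -5.88]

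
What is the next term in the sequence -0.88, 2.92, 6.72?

Differences: 2.92 - -0.88 = 3.8
This is an arithmetic sequence with common difference d = 3.8.
Next term = 6.72 + 3.8 = 10.52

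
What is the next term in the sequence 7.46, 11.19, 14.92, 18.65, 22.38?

Differences: 11.19 - 7.46 = 3.73
This is an arithmetic sequence with common difference d = 3.73.
Next term = 22.38 + 3.73 = 26.11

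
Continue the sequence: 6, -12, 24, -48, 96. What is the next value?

Ratios: -12 / 6 = -2.0
This is a geometric sequence with common ratio r = -2.
Next term = 96 * -2 = -192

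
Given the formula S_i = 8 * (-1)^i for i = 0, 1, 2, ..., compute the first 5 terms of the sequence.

This is a geometric sequence.
i=0: S_0 = 8 * (-1)^0 = 8
i=1: S_1 = 8 * (-1)^1 = -8
i=2: S_2 = 8 * (-1)^2 = 8
i=3: S_3 = 8 * (-1)^3 = -8
i=4: S_4 = 8 * (-1)^4 = 8
The first 5 terms are: [8, -8, 8, -8, 8]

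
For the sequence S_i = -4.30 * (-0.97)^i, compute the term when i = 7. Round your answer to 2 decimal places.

S_7 = -4.3 * (-0.97)^7 ≈ -4.3 * -0.808 ≈ 3.47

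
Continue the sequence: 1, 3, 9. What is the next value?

Ratios: 3 / 1 = 3.0
This is a geometric sequence with common ratio r = 3.
Next term = 9 * 3 = 27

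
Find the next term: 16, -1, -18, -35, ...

Differences: -1 - 16 = -17
This is an arithmetic sequence with common difference d = -17.
Next term = -35 + -17 = -52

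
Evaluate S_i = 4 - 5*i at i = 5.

S_5 = 4 + -5*5 = 4 + -25 = -21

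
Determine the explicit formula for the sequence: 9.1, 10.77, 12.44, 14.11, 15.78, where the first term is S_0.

Check differences: 10.77 - 9.1 = 1.67
12.44 - 10.77 = 1.67
Common difference d = 1.67.
First term a = 9.1.
Formula: S_i = 9.10 + 1.67*i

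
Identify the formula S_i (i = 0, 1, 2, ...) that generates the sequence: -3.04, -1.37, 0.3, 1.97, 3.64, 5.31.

Check differences: -1.37 - -3.04 = 1.67
0.3 - -1.37 = 1.67
Common difference d = 1.67.
First term a = -3.04.
Formula: S_i = -3.04 + 1.67*i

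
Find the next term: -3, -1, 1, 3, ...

Differences: -1 - -3 = 2
This is an arithmetic sequence with common difference d = 2.
Next term = 3 + 2 = 5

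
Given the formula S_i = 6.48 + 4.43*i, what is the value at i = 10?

S_10 = 6.48 + 4.43*10 = 6.48 + 44.3 = 50.78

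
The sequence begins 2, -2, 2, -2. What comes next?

Ratios: -2 / 2 = -1.0
This is a geometric sequence with common ratio r = -1.
Next term = -2 * -1 = 2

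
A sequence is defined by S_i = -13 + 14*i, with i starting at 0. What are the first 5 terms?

This is an arithmetic sequence.
i=0: S_0 = -13 + 14*0 = -13
i=1: S_1 = -13 + 14*1 = 1
i=2: S_2 = -13 + 14*2 = 15
i=3: S_3 = -13 + 14*3 = 29
i=4: S_4 = -13 + 14*4 = 43
The first 5 terms are: [-13, 1, 15, 29, 43]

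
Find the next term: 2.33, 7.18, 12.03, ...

Differences: 7.18 - 2.33 = 4.85
This is an arithmetic sequence with common difference d = 4.85.
Next term = 12.03 + 4.85 = 16.88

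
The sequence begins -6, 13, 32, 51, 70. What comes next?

Differences: 13 - -6 = 19
This is an arithmetic sequence with common difference d = 19.
Next term = 70 + 19 = 89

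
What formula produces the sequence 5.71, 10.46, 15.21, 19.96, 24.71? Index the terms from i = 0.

Check differences: 10.46 - 5.71 = 4.75
15.21 - 10.46 = 4.75
Common difference d = 4.75.
First term a = 5.71.
Formula: S_i = 5.71 + 4.75*i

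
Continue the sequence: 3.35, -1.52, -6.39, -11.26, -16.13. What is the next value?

Differences: -1.52 - 3.35 = -4.87
This is an arithmetic sequence with common difference d = -4.87.
Next term = -16.13 + -4.87 = -21.0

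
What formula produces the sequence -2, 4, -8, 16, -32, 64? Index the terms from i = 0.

Check ratios: 4 / -2 = -2.0
Common ratio r = -2.
First term a = -2.
Formula: S_i = -2 * (-2)^i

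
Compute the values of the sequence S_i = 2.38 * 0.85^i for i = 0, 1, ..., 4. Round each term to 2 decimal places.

This is a geometric sequence.
i=0: S_0 = 2.38 * 0.85^0 = 2.38
i=1: S_1 = 2.38 * 0.85^1 ≈ 2.02
i=2: S_2 = 2.38 * 0.85^2 ≈ 1.72
i=3: S_3 = 2.38 * 0.85^3 ≈ 1.46
i=4: S_4 = 2.38 * 0.85^4 ≈ 1.24
The first 5 terms are: [2.38, 2.02, 1.72, 1.46, 1.24]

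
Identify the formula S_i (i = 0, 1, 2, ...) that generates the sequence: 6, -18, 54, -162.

Check ratios: -18 / 6 = -3.0
Common ratio r = -3.
First term a = 6.
Formula: S_i = 6 * (-3)^i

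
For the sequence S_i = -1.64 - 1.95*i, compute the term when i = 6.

S_6 = -1.64 + -1.95*6 = -1.64 + -11.7 = -13.34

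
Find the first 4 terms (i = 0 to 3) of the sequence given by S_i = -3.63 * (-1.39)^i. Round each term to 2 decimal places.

This is a geometric sequence.
i=0: S_0 = -3.63 * (-1.39)^0 = -3.63
i=1: S_1 = -3.63 * (-1.39)^1 ≈ 5.05
i=2: S_2 = -3.63 * (-1.39)^2 ≈ -7.01
i=3: S_3 = -3.63 * (-1.39)^3 ≈ 9.75
The first 4 terms are: [-3.63, 5.05, -7.01, 9.75]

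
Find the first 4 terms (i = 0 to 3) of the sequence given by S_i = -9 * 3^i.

This is a geometric sequence.
i=0: S_0 = -9 * 3^0 = -9
i=1: S_1 = -9 * 3^1 = -27
i=2: S_2 = -9 * 3^2 = -81
i=3: S_3 = -9 * 3^3 = -243
The first 4 terms are: [-9, -27, -81, -243]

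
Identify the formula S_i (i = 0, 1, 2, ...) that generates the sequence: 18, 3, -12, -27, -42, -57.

Check differences: 3 - 18 = -15
-12 - 3 = -15
Common difference d = -15.
First term a = 18.
Formula: S_i = 18 - 15*i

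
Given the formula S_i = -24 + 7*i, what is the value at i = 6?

S_6 = -24 + 7*6 = -24 + 42 = 18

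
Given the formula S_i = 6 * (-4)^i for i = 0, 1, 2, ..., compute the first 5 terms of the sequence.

This is a geometric sequence.
i=0: S_0 = 6 * (-4)^0 = 6
i=1: S_1 = 6 * (-4)^1 = -24
i=2: S_2 = 6 * (-4)^2 = 96
i=3: S_3 = 6 * (-4)^3 = -384
i=4: S_4 = 6 * (-4)^4 = 1536
The first 5 terms are: [6, -24, 96, -384, 1536]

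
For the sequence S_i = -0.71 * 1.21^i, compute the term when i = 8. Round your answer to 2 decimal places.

S_8 = -0.71 * 1.21^8 ≈ -0.71 * 4.595 ≈ -3.26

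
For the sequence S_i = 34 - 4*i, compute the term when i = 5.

S_5 = 34 + -4*5 = 34 + -20 = 14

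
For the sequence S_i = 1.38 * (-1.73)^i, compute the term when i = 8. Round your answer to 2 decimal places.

S_8 = 1.38 * (-1.73)^8 ≈ 1.38 * 80.2359 ≈ 110.73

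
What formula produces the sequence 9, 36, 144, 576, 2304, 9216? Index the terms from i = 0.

Check ratios: 36 / 9 = 4.0
Common ratio r = 4.
First term a = 9.
Formula: S_i = 9 * 4^i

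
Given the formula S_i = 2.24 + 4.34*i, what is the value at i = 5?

S_5 = 2.24 + 4.34*5 = 2.24 + 21.7 = 23.94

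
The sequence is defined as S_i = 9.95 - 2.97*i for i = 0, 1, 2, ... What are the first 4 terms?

This is an arithmetic sequence.
i=0: S_0 = 9.95 + -2.97*0 = 9.95
i=1: S_1 = 9.95 + -2.97*1 = 6.98
i=2: S_2 = 9.95 + -2.97*2 = 4.01
i=3: S_3 = 9.95 + -2.97*3 = 1.04
The first 4 terms are: [9.95, 6.98, 4.01, 1.04]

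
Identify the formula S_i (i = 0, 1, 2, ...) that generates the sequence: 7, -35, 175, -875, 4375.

Check ratios: -35 / 7 = -5.0
Common ratio r = -5.
First term a = 7.
Formula: S_i = 7 * (-5)^i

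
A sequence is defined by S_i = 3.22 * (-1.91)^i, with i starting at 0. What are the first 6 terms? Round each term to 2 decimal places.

This is a geometric sequence.
i=0: S_0 = 3.22 * (-1.91)^0 = 3.22
i=1: S_1 = 3.22 * (-1.91)^1 ≈ -6.15
i=2: S_2 = 3.22 * (-1.91)^2 ≈ 11.75
i=3: S_3 = 3.22 * (-1.91)^3 ≈ -22.44
i=4: S_4 = 3.22 * (-1.91)^4 ≈ 42.85
i=5: S_5 = 3.22 * (-1.91)^5 ≈ -81.85
The first 6 terms are: [3.22, -6.15, 11.75, -22.44, 42.85, -81.85]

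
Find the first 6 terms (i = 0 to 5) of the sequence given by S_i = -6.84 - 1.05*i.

This is an arithmetic sequence.
i=0: S_0 = -6.84 + -1.05*0 = -6.84
i=1: S_1 = -6.84 + -1.05*1 = -7.89
i=2: S_2 = -6.84 + -1.05*2 = -8.94
i=3: S_3 = -6.84 + -1.05*3 = -9.99
i=4: S_4 = -6.84 + -1.05*4 = -11.04
i=5: S_5 = -6.84 + -1.05*5 = -12.09
The first 6 terms are: [-6.84, -7.89, -8.94, -9.99, -11.04, -12.09]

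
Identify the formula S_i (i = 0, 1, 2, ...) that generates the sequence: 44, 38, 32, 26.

Check differences: 38 - 44 = -6
32 - 38 = -6
Common difference d = -6.
First term a = 44.
Formula: S_i = 44 - 6*i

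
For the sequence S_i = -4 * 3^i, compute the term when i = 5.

S_5 = -4 * 3^5 = -4 * 243 = -972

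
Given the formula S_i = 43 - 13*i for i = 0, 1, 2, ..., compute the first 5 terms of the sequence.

This is an arithmetic sequence.
i=0: S_0 = 43 + -13*0 = 43
i=1: S_1 = 43 + -13*1 = 30
i=2: S_2 = 43 + -13*2 = 17
i=3: S_3 = 43 + -13*3 = 4
i=4: S_4 = 43 + -13*4 = -9
The first 5 terms are: [43, 30, 17, 4, -9]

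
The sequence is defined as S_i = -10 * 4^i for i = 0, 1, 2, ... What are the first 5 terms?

This is a geometric sequence.
i=0: S_0 = -10 * 4^0 = -10
i=1: S_1 = -10 * 4^1 = -40
i=2: S_2 = -10 * 4^2 = -160
i=3: S_3 = -10 * 4^3 = -640
i=4: S_4 = -10 * 4^4 = -2560
The first 5 terms are: [-10, -40, -160, -640, -2560]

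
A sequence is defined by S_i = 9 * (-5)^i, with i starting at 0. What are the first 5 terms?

This is a geometric sequence.
i=0: S_0 = 9 * (-5)^0 = 9
i=1: S_1 = 9 * (-5)^1 = -45
i=2: S_2 = 9 * (-5)^2 = 225
i=3: S_3 = 9 * (-5)^3 = -1125
i=4: S_4 = 9 * (-5)^4 = 5625
The first 5 terms are: [9, -45, 225, -1125, 5625]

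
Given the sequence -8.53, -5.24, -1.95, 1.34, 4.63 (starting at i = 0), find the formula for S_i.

Check differences: -5.24 - -8.53 = 3.29
-1.95 - -5.24 = 3.29
Common difference d = 3.29.
First term a = -8.53.
Formula: S_i = -8.53 + 3.29*i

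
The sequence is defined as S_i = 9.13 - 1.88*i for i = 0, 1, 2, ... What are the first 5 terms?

This is an arithmetic sequence.
i=0: S_0 = 9.13 + -1.88*0 = 9.13
i=1: S_1 = 9.13 + -1.88*1 = 7.25
i=2: S_2 = 9.13 + -1.88*2 = 5.37
i=3: S_3 = 9.13 + -1.88*3 = 3.49
i=4: S_4 = 9.13 + -1.88*4 = 1.61
The first 5 terms are: [9.13, 7.25, 5.37, 3.49, 1.61]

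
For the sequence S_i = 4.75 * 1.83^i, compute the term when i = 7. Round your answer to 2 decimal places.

S_7 = 4.75 * 1.83^7 ≈ 4.75 * 68.7318 ≈ 326.48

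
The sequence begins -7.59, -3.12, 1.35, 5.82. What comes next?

Differences: -3.12 - -7.59 = 4.47
This is an arithmetic sequence with common difference d = 4.47.
Next term = 5.82 + 4.47 = 10.29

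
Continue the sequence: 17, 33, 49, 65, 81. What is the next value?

Differences: 33 - 17 = 16
This is an arithmetic sequence with common difference d = 16.
Next term = 81 + 16 = 97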